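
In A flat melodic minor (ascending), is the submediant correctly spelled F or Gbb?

F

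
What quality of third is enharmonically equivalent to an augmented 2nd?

minor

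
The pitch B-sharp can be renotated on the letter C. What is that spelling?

C

Plain C sits at the same pitch as B#, so on the letter C the same pitch needs a natural: C.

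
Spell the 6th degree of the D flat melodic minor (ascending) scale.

Bb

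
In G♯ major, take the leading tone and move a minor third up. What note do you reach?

The leading tone of G# major is F##.
A minor third (3 semitones) above F## lands on the letter A, giving A#.

A#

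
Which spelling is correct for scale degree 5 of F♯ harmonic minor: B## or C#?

Each scale degree takes a distinct letter name. Degree 5 of a scale on F must use the letter C.
C# and B## are enharmonically the same pitch, but only C# uses the letter C, so it is the correct spelling here.

C#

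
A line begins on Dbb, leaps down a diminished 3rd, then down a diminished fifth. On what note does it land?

A diminished third down from Dbb is Bb (letter B, 2 semitones down).
A diminished fifth down from Bb is E (letter E, 6 semitones down).

E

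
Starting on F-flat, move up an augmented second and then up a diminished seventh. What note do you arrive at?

Fb

An augmented second up from Fb is G (letter G, 3 semitones up).
A diminished seventh up from G is Fb (letter F, 9 semitones up).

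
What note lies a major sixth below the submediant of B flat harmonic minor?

Bbb

The submediant of Bb harmonic minor is Gb.
A major sixth (9 semitones) below Gb lands on the letter B, giving Bbb.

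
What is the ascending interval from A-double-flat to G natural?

augmented seventh

Counting letters A–B–C–D–E–F–G gives a seventh.
Abb→G = 12 semitones, 1 wider than the major seventh (11), so augmented.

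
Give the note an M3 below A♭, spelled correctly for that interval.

A down a major third is F, so the target letter is F.
From Ab, a major third is 4 semitones down: Fb.

Fb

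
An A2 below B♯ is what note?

B down a major second is A, so the target letter is A.
From B#, an augmented second is 3 semitones down: A.

A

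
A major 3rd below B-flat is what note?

Gb

A third below B lands on the letter G.
A major third spans 4 semitones, so Bb moves to pitch class 6. On the letter G that is Gb.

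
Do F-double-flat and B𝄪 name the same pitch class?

Two spellings are enharmonically equivalent only if they share a pitch class.
Here Fbb → 3, B## → 1; 1 ≠ 3, so they are not.

No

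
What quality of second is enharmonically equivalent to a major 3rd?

A major third spans 4 semitones.
A second spanning 4 semitones is doubly augmented (the major second is 2).

doubly augmented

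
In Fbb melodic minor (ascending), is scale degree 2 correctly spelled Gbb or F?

Each scale degree takes a distinct letter name. Degree 2 of a scale on F must use the letter G.
Gbb and F are enharmonically the same pitch, but only Gbb uses the letter G, so it is the correct spelling here.

Gbb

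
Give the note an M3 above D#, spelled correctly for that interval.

A third above D lands on the letter F.
A major third spans 4 semitones, so D# moves to pitch class 7. On the letter F that is F##.

F##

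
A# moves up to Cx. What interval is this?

Counting letters A–B–C gives a third.
A#→C## = 4 semitones, exactly the major third.

major third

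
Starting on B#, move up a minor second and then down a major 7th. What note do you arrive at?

A minor second up from B# is C# (letter C, 1 semitone up).
A major seventh down from C# is D (letter D, 11 semitones down).

D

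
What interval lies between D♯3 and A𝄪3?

augmented fifth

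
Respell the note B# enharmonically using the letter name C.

B# is pitch class 0. The letter C alone is pitch class 0.
Pitch class 0 on C needs no accidental: C.

C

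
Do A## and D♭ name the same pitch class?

No

A## is pitch class 11; Db is pitch class 1.
The pitch classes differ (11 vs. 1), so they are not enharmonic equivalents.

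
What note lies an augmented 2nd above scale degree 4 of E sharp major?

Scale degree 4 of E# major is A#.
An augmented second (3 semitones) above A# lands on the letter B, giving B##.

B##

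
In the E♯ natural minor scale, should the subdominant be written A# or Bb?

A#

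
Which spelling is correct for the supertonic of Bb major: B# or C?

C

Each scale degree takes a distinct letter name. Degree 2 of a scale on B must use the letter C.
C and B# are enharmonically the same pitch, but only C uses the letter C, so it is the correct spelling here.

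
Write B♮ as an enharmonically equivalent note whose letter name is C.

Plain C sits 1 semitone above B, so on the letter C the same pitch needs a flat: Cb.

Cb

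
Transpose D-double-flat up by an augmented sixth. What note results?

A sixth above D lands on the letter B.
An augmented sixth spans 10 semitones, so Dbb moves to pitch class 10. On the letter B that is Bb.

Bb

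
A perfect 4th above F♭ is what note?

Bbb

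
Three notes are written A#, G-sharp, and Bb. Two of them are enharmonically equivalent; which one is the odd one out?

In 12-tone equal temperament, enharmonic equivalents share a pitch class. A# is pitch class 10; G# is pitch class 8; Bb is pitch class 10.
A# and Bb share pitch class 10, while G# is pitch class 8.

G#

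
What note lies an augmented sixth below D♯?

F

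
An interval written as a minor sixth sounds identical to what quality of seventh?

A minor sixth spans 8 semitones.
A seventh spanning 8 semitones is doubly diminished (the major seventh is 11).

doubly diminished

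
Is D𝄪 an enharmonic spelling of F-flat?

D## = pitch class 4 and Fb = pitch class 4 — the same pitch class, so they are enharmonic equivalents.

Yes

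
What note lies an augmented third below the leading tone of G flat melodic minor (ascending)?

Dbb

The leading tone of Gb melodic minor (ascending) is F.
An augmented third (5 semitones) below F lands on the letter D, giving Dbb.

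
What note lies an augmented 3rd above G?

G up a major third is B, so the target letter is B.
From G, an augmented third is 5 semitones up: B#.

B#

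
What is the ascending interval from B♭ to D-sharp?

Counting letters B–C–D gives a third.
Bb→D# = 5 semitones, 1 wider than the major third (4), so augmented.

augmented third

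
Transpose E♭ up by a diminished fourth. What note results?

E up a perfect fourth is A, so the target letter is A.
From Eb, a diminished fourth is 4 semitones up: Abb.

Abb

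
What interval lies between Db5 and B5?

The letter names run D→B, a span of 5 letter steps, so the interval is some kind of sixth.
Db to B is 10 semitones. A major sixth is 9, so 10 makes it augmented.

augmented sixth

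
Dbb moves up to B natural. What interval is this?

The letter names run D→B, a span of 5 letter steps, so the interval is some kind of sixth.
Dbb to B is 11 semitones. A major sixth is 9, so 11 makes it doubly augmented.

doubly augmented sixth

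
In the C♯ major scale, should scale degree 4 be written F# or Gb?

F#

Each scale degree takes a distinct letter name. Degree 4 of a scale on C must use the letter F.
F# and Gb are enharmonically the same pitch, but only F# uses the letter F, so it is the correct spelling here.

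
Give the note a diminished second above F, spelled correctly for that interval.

Gbb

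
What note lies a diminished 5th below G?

C#

A fifth below G lands on the letter C.
A diminished fifth spans 6 semitones, so G moves to pitch class 1. On the letter C that is C#.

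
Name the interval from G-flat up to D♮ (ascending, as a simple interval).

The letter names run G→D, a span of 4 letter steps, so the interval is some kind of fifth.
Gb to D is 8 semitones. A perfect fifth is 7, so 8 makes it augmented.

augmented fifth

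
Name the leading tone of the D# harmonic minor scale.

Degree 7 takes the letter 6 steps above D, which is C.
In harmonic minor, degree 7 sits 11 semitones above the tonic. D# + 11 semitones is pitch class 2, spelled on C as C##.

C##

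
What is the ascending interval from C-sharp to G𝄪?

augmented fifth

The letter names run C→G, a span of 4 letter steps, so the interval is some kind of fifth.
C# to G## is 8 semitones. A perfect fifth is 7, so 8 makes it augmented.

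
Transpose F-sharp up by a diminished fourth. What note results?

F up a perfect fourth is Bb, so the target letter is B.
From F#, a diminished fourth is 4 semitones up: Bb.

Bb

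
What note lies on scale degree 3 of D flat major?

The Db major scale runs Db Eb F Gb Ab Bb C.
Degree 3 is F.

F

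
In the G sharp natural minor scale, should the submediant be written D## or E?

Each scale degree takes a distinct letter name. Degree 6 of a scale on G must use the letter E.
E and D## are enharmonically the same pitch, but only E uses the letter E, so it is the correct spelling here.

E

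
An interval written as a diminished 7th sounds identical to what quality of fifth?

doubly augmented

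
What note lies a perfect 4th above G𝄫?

A fourth above G lands on the letter C.
A perfect fourth spans 5 semitones, so Gbb moves to pitch class 10. On the letter C that is Cbb.

Cbb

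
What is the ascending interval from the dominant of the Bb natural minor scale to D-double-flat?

The dominant of Bb natural minor is F.
F up to Dbb: letters F→D make it a sixth; 7 semitones makes it diminished.

diminished sixth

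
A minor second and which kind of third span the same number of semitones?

doubly diminished

A minor second spans 1 semitone.
A third spanning 1 semitone is doubly diminished (the major third is 4).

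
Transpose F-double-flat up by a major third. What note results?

Abb

F up a major third is A, so the target letter is A.
From Fbb, a major third is 4 semitones up: Abb.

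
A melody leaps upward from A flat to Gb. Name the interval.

The letter names run A→G, a span of 6 letter steps, so the interval is some kind of seventh.
Ab to Gb is 10 semitones. A major seventh is 11, so 10 makes it minor.

minor seventh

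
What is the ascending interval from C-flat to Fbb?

The letter names run C→F, a span of 3 letter steps, so the interval is some kind of fourth.
Cb to Fbb is 4 semitones. A perfect fourth is 5, so 4 makes it diminished.

diminished fourth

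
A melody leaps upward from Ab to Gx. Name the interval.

doubly augmented seventh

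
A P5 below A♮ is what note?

A fifth below A lands on the letter D.
A perfect fifth spans 7 semitones, so A moves to pitch class 2. On the letter D that is D.

D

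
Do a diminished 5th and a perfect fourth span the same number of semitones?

A diminished fifth spans 6 semitones; a perfect fourth spans 5.
The spans differ, so they are not enharmonic equivalents.

No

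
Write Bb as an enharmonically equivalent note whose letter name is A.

Plain A sits 1 semitone below Bb, so on the letter A the same pitch needs a sharp: A#.

A#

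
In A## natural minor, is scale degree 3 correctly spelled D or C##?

Each scale degree takes a distinct letter name. Degree 3 of a scale on A must use the letter C.
C## and D are enharmonically the same pitch, but only C## uses the letter C, so it is the correct spelling here.

C##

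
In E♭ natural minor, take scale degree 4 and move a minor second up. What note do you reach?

Bbb

Scale degree 4 of Eb natural minor is Ab.
A minor second (1 semitone) above Ab lands on the letter B, giving Bbb.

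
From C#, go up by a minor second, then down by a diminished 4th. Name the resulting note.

A minor second up from C# is D (letter D, 1 semitone up).
A diminished fourth down from D is A# (letter A, 4 semitones down).

A#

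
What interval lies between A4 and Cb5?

diminished third

The letter names run A→C, a span of 2 letter steps, so the interval is some kind of third.
A to Cb is 2 semitones. A major third is 4, so 2 makes it diminished.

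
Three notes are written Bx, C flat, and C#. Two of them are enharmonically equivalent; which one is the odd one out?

In 12-tone equal temperament, enharmonic equivalents share a pitch class. B## is pitch class 1; Cb is pitch class 11; C# is pitch class 1.
B## and C# share pitch class 1, while Cb is pitch class 11.

Cb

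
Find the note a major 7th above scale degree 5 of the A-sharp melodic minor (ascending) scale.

D##

Scale degree 5 of A# melodic minor (ascending) is E#.
A major seventh (11 semitones) above E# lands on the letter D, giving D##.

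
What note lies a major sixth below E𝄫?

Gbb

E down a major sixth is G, so the target letter is G.
From Ebb, a major sixth is 9 semitones down: Gbb.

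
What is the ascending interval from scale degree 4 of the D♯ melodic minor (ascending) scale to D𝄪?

augmented fifth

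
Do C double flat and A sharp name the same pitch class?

Yes

Cbb = pitch class 10 and A# = pitch class 10 — the same pitch class, so they are enharmonic equivalents.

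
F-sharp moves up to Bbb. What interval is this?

The letter names run F→B, a span of 3 letter steps, so the interval is some kind of fourth.
F# to Bbb is 3 semitones. A perfect fourth is 5, so 3 makes it doubly diminished.

doubly diminished fourth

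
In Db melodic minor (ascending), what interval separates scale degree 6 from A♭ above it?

minor seventh

Scale degree 6 of Db melodic minor (ascending) is Bb.
Bb up to Ab: letters B→A make it a seventh; 10 semitones makes it minor.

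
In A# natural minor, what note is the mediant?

C#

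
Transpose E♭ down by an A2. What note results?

Dbb

E down a major second is D, so the target letter is D.
From Eb, an augmented second is 3 semitones down: Dbb.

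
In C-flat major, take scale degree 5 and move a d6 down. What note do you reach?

B

Scale degree 5 of Cb major is Gb.
A diminished sixth (7 semitones) below Gb lands on the letter B, giving B.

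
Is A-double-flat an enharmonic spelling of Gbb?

Abb is pitch class 7; Gbb is pitch class 5.
The pitch classes differ (7 vs. 5), so they are not enharmonic equivalents.

No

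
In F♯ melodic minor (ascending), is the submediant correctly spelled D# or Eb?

D#

Each scale degree takes a distinct letter name. Degree 6 of a scale on F must use the letter D.
D# and Eb are enharmonically the same pitch, but only D# uses the letter D, so it is the correct spelling here.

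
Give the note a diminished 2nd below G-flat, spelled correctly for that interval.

F#

G down a major second is F, so the target letter is F.
From Gb, a diminished second is 0 semitones down: F#.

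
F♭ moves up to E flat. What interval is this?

major seventh

The letter names run F→E, a span of 6 letter steps, so the interval is some kind of seventh.
Fb to Eb is 11 semitones. A major seventh is 11, so 11 makes it major.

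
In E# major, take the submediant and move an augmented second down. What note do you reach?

The submediant of E# major is C##.
An augmented second (3 semitones) below C## lands on the letter B, giving B.

B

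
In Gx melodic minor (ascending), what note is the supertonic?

A##

Degree 2 takes the letter 1 step above G, which is A.
In melodic minor (ascending), degree 2 sits 2 semitones above the tonic. G## + 2 semitones is pitch class 11, spelled on A as A##.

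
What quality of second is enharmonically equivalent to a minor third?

augmented

A minor third spans 3 semitones.
A second spanning 3 semitones is augmented (the major second is 2).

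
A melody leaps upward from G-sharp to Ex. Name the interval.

Counting letters G–A–B–C–D–E gives a sixth.
G#→E## = 10 semitones, 1 wider than the major sixth (9), so augmented.

augmented sixth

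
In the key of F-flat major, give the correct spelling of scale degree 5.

Cb

Degree 5 takes the letter 4 steps above F, which is C.
In major, degree 5 sits 7 semitones above the tonic. Fb + 7 semitones is pitch class 11, spelled on C as Cb.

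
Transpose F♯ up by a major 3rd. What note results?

F up a major third is A, so the target letter is A.
From F#, a major third is 4 semitones up: A#.

A#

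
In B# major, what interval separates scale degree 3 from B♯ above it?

minor sixth

Scale degree 3 of B# major is D##.
D## up to B#: letters D→B make it a sixth; 8 semitones makes it minor.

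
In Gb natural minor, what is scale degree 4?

The Gb natural minor scale runs Gb Ab Bbb Cb Db Ebb Fb.
Degree 4 is Cb.

Cb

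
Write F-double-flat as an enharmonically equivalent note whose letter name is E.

Plain E sits 1 semitone above Fbb, so on the letter E the same pitch needs a flat: Eb.

Eb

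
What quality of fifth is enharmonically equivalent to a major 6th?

A major sixth spans 9 semitones.
A fifth spanning 9 semitones is doubly augmented (the perfect fifth is 7).

doubly augmented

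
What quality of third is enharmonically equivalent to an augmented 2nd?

minor

An augmented second spans 3 semitones.
A third spanning 3 semitones is minor (the major third is 4).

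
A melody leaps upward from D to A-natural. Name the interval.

perfect fifth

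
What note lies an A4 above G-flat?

C

A fourth above G lands on the letter C.
An augmented fourth spans 6 semitones, so Gb moves to pitch class 0. On the letter C that is C.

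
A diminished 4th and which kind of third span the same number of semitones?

major

A diminished fourth spans 4 semitones.
A third spanning 4 semitones is major (the major third is 4).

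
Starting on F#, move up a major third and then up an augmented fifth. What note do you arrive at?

E##

A major third up from F# is A# (letter A, 4 semitones up).
An augmented fifth up from A# is E## (letter E, 8 semitones up).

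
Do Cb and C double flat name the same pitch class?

No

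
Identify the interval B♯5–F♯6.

diminished fifth

Counting letters B–C–D–E–F gives a fifth.
B#→F# = 6 semitones, 1 narrower than the perfect fifth (7), so diminished.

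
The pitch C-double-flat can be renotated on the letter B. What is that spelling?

Bb

Plain B sits 1 semitone above Cbb, so on the letter B the same pitch needs a flat: Bb.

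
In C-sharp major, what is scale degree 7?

The C# major scale runs C# D# E# F# G# A# B#.
Degree 7 is B#.

B#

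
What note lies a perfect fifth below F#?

F down a perfect fifth is Bb, so the target letter is B.
From F#, a perfect fifth is 7 semitones down: B.

B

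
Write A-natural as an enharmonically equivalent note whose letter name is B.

Bbb

Plain B sits 2 semitones above A, so on the letter B the same pitch needs a double flat: Bbb.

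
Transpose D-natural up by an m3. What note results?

D up a major third is F#, so the target letter is F.
From D, a minor third is 3 semitones up: F.

F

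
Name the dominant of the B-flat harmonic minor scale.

F

Degree 5 takes the letter 4 steps above B, which is F.
In harmonic minor, degree 5 sits 7 semitones above the tonic. Bb + 7 semitones is pitch class 5, spelled on F as F.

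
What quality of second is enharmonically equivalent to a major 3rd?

A major third spans 4 semitones.
A second spanning 4 semitones is doubly augmented (the major second is 2).

doubly augmented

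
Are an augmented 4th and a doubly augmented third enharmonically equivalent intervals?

Yes

An augmented fourth spans 6 semitones; a doubly augmented third spans 6.
They are enharmonically equivalent.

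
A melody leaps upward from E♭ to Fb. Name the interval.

minor second

Counting letters E–F gives a second.
Eb→Fb = 1 semitone, 1 narrower than the major second (2), so minor.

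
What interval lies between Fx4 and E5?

diminished seventh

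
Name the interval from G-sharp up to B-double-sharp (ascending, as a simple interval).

augmented third

Counting letters G–A–B gives a third.
G#→B## = 5 semitones, 1 wider than the major third (4), so augmented.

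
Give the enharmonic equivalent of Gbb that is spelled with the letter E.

Gbb is pitch class 5. The letter E alone is pitch class 4.
To reach pitch class 5 from E requires an offset of +1 semitone, i.e. sharp: E#.

E#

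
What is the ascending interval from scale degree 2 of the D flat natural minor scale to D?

major seventh

Scale degree 2 of Db natural minor is Eb.
Eb up to D: letters E→D make it a seventh; 11 semitones makes it major.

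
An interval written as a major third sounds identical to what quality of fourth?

diminished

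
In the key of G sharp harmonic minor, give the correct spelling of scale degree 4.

Degree 4 takes the letter 3 steps above G, which is C.
In harmonic minor, degree 4 sits 5 semitones above the tonic. G# + 5 semitones is pitch class 1, spelled on C as C#.

C#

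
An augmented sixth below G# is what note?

Bb

G down a major sixth is Bb, so the target letter is B.
From G#, an augmented sixth is 10 semitones down: Bb.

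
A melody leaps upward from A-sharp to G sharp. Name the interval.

The letter names run A→G, a span of 6 letter steps, so the interval is some kind of seventh.
A# to G# is 10 semitones. A major seventh is 11, so 10 makes it minor.

minor seventh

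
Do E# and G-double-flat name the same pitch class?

Yes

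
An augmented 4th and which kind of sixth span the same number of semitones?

An augmented fourth spans 6 semitones.
A sixth spanning 6 semitones is doubly diminished (the major sixth is 9).

doubly diminished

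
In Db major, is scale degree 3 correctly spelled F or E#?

Each scale degree takes a distinct letter name. Degree 3 of a scale on D must use the letter F.
F and E# are enharmonically the same pitch, but only F uses the letter F, so it is the correct spelling here.

F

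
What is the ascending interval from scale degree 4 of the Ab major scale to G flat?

perfect fourth

Scale degree 4 of Ab major is Db.
Db up to Gb: letters D→G make it a fourth; 5 semitones makes it perfect.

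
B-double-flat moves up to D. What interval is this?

augmented third

The letter names run B→D, a span of 2 letter steps, so the interval is some kind of third.
Bbb to D is 5 semitones. A major third is 4, so 5 makes it augmented.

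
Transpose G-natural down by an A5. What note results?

G down a perfect fifth is C, so the target letter is C.
From G, an augmented fifth is 8 semitones down: Cb.

Cb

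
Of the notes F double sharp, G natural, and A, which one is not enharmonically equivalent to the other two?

In 12-tone equal temperament, enharmonic equivalents share a pitch class. F## is pitch class 7; G is pitch class 7; A is pitch class 9.
F## and G share pitch class 7, while A is pitch class 9.

A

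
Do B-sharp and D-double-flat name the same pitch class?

B# is pitch class 0; Dbb is pitch class 0.
All spellings map to pitch class 0, so they are enharmonically equivalent.

Yes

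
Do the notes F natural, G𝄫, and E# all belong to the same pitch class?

F = pitch class 5 and Gbb = pitch class 5 and E# = pitch class 5 — the same pitch class, so they are enharmonic equivalents.

Yes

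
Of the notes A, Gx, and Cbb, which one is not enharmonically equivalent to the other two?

In 12-tone equal temperament, enharmonic equivalents share a pitch class. A is pitch class 9; G## is pitch class 9; Cbb is pitch class 10.
A and G## share pitch class 9, while Cbb is pitch class 10.

Cbb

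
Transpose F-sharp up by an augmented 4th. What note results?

A fourth above F lands on the letter B.
An augmented fourth spans 6 semitones, so F# moves to pitch class 0. On the letter B that is B#.

B#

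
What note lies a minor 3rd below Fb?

F down a major third is Db, so the target letter is D.
From Fb, a minor third is 3 semitones down: Db.

Db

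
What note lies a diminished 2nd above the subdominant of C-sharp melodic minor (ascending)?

The subdominant of C# melodic minor (ascending) is F#.
A diminished second (0 semitones) above F# lands on the letter G, giving Gb.

Gb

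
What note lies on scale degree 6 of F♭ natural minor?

Dbb

The Fb natural minor scale runs Fb Gb Abb Bbb Cb Dbb Ebb.
Degree 6 is Dbb.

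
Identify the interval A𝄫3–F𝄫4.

minor sixth

The letter names run A→F, a span of 5 letter steps, so the interval is some kind of sixth.
Abb to Fbb is 8 semitones. A major sixth is 9, so 8 makes it minor.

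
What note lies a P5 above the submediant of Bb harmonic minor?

Db

The submediant of Bb harmonic minor is Gb.
A perfect fifth (7 semitones) above Gb lands on the letter D, giving Db.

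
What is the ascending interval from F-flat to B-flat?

augmented fourth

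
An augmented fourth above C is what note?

F#

C up a perfect fourth is F, so the target letter is F.
From C, an augmented fourth is 6 semitones up: F#.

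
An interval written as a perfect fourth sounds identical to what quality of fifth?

A perfect fourth spans 5 semitones.
A fifth spanning 5 semitones is doubly diminished (the perfect fifth is 7).

doubly diminished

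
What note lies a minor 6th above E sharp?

C#

A sixth above E lands on the letter C.
A minor sixth spans 8 semitones, so E# moves to pitch class 1. On the letter C that is C#.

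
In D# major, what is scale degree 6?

B#

The D# major scale runs D# E# F## G# A# B# C##.
Degree 6 is B#.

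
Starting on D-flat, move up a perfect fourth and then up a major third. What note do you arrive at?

Bb

A perfect fourth up from Db is Gb (letter G, 5 semitones up).
A major third up from Gb is Bb (letter B, 4 semitones up).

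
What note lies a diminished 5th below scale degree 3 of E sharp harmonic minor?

C##

Scale degree 3 of E# harmonic minor is G#.
A diminished fifth (6 semitones) below G# lands on the letter C, giving C##.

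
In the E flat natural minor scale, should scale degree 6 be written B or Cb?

Cb

Each scale degree takes a distinct letter name. Degree 6 of a scale on E must use the letter C.
Cb and B are enharmonically the same pitch, but only Cb uses the letter C, so it is the correct spelling here.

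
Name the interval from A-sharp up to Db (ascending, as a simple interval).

doubly diminished fourth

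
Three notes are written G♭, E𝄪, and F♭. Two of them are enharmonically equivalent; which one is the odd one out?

In 12-tone equal temperament, enharmonic equivalents share a pitch class. Gb is pitch class 6; E## is pitch class 6; Fb is pitch class 4.
Gb and E## share pitch class 6, while Fb is pitch class 4.

Fb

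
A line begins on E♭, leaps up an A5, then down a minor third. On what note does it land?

G#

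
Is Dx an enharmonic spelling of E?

Yes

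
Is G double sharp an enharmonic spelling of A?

G## = pitch class 9 and A = pitch class 9 — the same pitch class, so they are enharmonic equivalents.

Yes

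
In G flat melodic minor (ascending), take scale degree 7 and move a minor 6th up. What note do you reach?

Db

Scale degree 7 of Gb melodic minor (ascending) is F.
A minor sixth (8 semitones) above F lands on the letter D, giving Db.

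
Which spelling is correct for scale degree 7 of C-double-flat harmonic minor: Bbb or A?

Each scale degree takes a distinct letter name. Degree 7 of a scale on C must use the letter B.
Bbb and A are enharmonically the same pitch, but only Bbb uses the letter B, so it is the correct spelling here.

Bbb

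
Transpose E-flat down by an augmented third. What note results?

Cbb

E down a major third is C, so the target letter is C.
From Eb, an augmented third is 5 semitones down: Cbb.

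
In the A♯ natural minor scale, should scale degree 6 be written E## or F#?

F#

Each scale degree takes a distinct letter name. Degree 6 of a scale on A must use the letter F.
F# and E## are enharmonically the same pitch, but only F# uses the letter F, so it is the correct spelling here.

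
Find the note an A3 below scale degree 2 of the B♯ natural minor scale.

Scale degree 2 of B# natural minor is C##.
An augmented third (5 semitones) below C## lands on the letter A, giving A.

A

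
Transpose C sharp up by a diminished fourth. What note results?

A fourth above C lands on the letter F.
A diminished fourth spans 4 semitones, so C# moves to pitch class 5. On the letter F that is F.

F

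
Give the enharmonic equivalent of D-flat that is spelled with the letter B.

Plain B sits 2 semitones below Db, so on the letter B the same pitch needs a double sharp: B##.

B##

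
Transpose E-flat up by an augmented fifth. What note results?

B

E up a perfect fifth is B, so the target letter is B.
From Eb, an augmented fifth is 8 semitones up: B.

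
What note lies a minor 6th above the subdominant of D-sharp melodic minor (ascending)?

E

The subdominant of D# melodic minor (ascending) is G#.
A minor sixth (8 semitones) above G# lands on the letter E, giving E.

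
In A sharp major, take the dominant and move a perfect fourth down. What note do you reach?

The dominant of A# major is E#.
A perfect fourth (5 semitones) below E# lands on the letter B, giving B#.

B#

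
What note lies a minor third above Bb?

A third above B lands on the letter D.
A minor third spans 3 semitones, so Bb moves to pitch class 1. On the letter D that is Db.

Db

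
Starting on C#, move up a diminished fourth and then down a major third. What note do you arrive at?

A diminished fourth up from C# is F (letter F, 4 semitones up).
A major third down from F is Db (letter D, 4 semitones down).

Db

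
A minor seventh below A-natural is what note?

B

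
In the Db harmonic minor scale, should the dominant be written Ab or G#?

Ab

Each scale degree takes a distinct letter name. Degree 5 of a scale on D must use the letter A.
Ab and G# are enharmonically the same pitch, but only Ab uses the letter A, so it is the correct spelling here.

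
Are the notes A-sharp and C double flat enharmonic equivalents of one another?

A# = pitch class 10 and Cbb = pitch class 10 — the same pitch class, so they are enharmonic equivalents.

Yes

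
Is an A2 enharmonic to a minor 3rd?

Yes

An augmented second spans 3 semitones; a minor third spans 3.
They are enharmonically equivalent.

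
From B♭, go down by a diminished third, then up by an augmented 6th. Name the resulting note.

E##

A diminished third down from Bb is G# (letter G, 2 semitones down).
An augmented sixth up from G# is E## (letter E, 10 semitones up).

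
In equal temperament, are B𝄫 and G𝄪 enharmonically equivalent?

Bbb = pitch class 9 and G## = pitch class 9 — the same pitch class, so they are enharmonic equivalents.

Yes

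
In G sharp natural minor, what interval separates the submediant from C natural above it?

minor sixth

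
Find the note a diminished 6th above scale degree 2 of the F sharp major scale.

Scale degree 2 of F# major is G#.
A diminished sixth (7 semitones) above G# lands on the letter E, giving Eb.

Eb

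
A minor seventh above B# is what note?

A#

A seventh above B lands on the letter A.
A minor seventh spans 10 semitones, so B# moves to pitch class 10. On the letter A that is A#.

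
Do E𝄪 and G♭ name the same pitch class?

E## is pitch class 6; Gb is pitch class 6.
All spellings map to pitch class 6, so they are enharmonically equivalent.

Yes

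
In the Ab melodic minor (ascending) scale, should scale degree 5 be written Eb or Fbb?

Each scale degree takes a distinct letter name. Degree 5 of a scale on A must use the letter E.
Eb and Fbb are enharmonically the same pitch, but only Eb uses the letter E, so it is the correct spelling here.

Eb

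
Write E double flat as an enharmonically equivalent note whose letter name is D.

D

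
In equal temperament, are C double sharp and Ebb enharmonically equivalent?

Yes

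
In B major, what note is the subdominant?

E

The B major scale runs B C# D# E F# G# A#.
Degree 4 is E.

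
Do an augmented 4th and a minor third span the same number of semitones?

An augmented fourth spans 6 semitones; a minor third spans 3.
The spans differ, so they are not enharmonic equivalents.

No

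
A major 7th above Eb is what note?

D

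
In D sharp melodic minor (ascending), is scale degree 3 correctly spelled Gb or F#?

F#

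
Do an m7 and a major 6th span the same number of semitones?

No

A minor seventh spans 10 semitones; a major sixth spans 9.
The spans differ, so they are not enharmonic equivalents.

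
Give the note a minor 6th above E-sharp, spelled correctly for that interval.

C#

A sixth above E lands on the letter C.
A minor sixth spans 8 semitones, so E# moves to pitch class 1. On the letter C that is C#.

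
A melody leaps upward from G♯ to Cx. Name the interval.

augmented fourth

The letter names run G→C, a span of 3 letter steps, so the interval is some kind of fourth.
G# to C## is 6 semitones. A perfect fourth is 5, so 6 makes it augmented.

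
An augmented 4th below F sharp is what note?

C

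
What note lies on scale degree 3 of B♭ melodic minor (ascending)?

Db

Degree 3 takes the letter 2 steps above B, which is D.
In melodic minor (ascending), degree 3 sits 3 semitones above the tonic. Bb + 3 semitones is pitch class 1, spelled on D as Db.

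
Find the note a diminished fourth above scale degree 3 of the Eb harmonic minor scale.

Cbb

Scale degree 3 of Eb harmonic minor is Gb.
A diminished fourth (4 semitones) above Gb lands on the letter C, giving Cbb.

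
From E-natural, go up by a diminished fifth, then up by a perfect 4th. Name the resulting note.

Eb

A diminished fifth up from E is Bb (letter B, 6 semitones up).
A perfect fourth up from Bb is Eb (letter E, 5 semitones up).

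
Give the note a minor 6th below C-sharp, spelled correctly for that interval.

E#

A sixth below C lands on the letter E.
A minor sixth spans 8 semitones, so C# moves to pitch class 5. On the letter E that is E#.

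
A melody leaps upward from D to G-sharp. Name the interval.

augmented fourth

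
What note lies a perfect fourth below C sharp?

G#

C down a perfect fourth is G, so the target letter is G.
From C#, a perfect fourth is 5 semitones down: G#.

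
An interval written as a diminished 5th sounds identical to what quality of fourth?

augmented

A diminished fifth spans 6 semitones.
A fourth spanning 6 semitones is augmented (the perfect fourth is 5).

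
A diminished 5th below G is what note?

G down a perfect fifth is C, so the target letter is C.
From G, a diminished fifth is 6 semitones down: C#.

C#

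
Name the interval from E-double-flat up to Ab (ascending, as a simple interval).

augmented fourth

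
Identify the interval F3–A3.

major third

The letter names run F→A, a span of 2 letter steps, so the interval is some kind of third.
F to A is 4 semitones. A major third is 4, so 4 makes it major.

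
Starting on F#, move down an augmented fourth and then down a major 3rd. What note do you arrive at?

Ab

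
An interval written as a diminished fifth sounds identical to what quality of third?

doubly augmented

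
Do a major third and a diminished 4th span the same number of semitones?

Yes

A major third spans 4 semitones; a diminished fourth spans 4.
They are enharmonically equivalent.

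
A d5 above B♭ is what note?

B up a perfect fifth is F#, so the target letter is F.
From Bb, a diminished fifth is 6 semitones up: Fb.

Fb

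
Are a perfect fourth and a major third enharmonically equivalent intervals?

No

A perfect fourth spans 5 semitones; a major third spans 4.
The spans differ, so they are not enharmonic equivalents.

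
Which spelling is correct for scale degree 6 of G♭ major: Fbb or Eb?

Eb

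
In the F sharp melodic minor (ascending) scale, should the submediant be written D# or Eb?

D#

Each scale degree takes a distinct letter name. Degree 6 of a scale on F must use the letter D.
D# and Eb are enharmonically the same pitch, but only D# uses the letter D, so it is the correct spelling here.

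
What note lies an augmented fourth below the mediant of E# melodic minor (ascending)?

The mediant of E# melodic minor (ascending) is G#.
An augmented fourth (6 semitones) below G# lands on the letter D, giving D.

D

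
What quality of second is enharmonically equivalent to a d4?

A diminished fourth spans 4 semitones.
A second spanning 4 semitones is doubly augmented (the major second is 2).

doubly augmented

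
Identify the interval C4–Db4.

minor second

The letter names run C→D, a span of 1 letter step, so the interval is some kind of second.
C to Db is 1 semitone. A major second is 2, so 1 makes it minor.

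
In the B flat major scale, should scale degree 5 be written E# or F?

F

Each scale degree takes a distinct letter name. Degree 5 of a scale on B must use the letter F.
F and E# are enharmonically the same pitch, but only F uses the letter F, so it is the correct spelling here.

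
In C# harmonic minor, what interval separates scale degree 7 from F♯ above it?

Scale degree 7 of C# harmonic minor is B#.
B# up to F#: letters B→F make it a fifth; 6 semitones makes it diminished.

diminished fifth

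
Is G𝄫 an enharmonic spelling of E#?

Yes

Gbb is pitch class 5; E# is pitch class 5.
All spellings map to pitch class 5, so they are enharmonically equivalent.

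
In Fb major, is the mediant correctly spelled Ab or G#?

Each scale degree takes a distinct letter name. Degree 3 of a scale on F must use the letter A.
Ab and G# are enharmonically the same pitch, but only Ab uses the letter A, so it is the correct spelling here.

Ab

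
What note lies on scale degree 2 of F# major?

G#

The F# major scale runs F# G# A# B C# D# E#.
Degree 2 is G#.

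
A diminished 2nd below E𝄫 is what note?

A second below E lands on the letter D.
A diminished second spans 0 semitones, so Ebb moves to pitch class 2. On the letter D that is D.

D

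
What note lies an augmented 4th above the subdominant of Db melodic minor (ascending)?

C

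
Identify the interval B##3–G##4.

The letter names run B→G, a span of 5 letter steps, so the interval is some kind of sixth.
B## to G## is 8 semitones. A major sixth is 9, so 8 makes it minor.

minor sixth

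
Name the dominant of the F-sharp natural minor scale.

Degree 5 takes the letter 4 steps above F, which is C.
In natural minor, degree 5 sits 7 semitones above the tonic. F# + 7 semitones is pitch class 1, spelled on C as C#.

C#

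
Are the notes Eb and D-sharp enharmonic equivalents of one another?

Yes

Eb is pitch class 3; D# is pitch class 3.
All spellings map to pitch class 3, so they are enharmonically equivalent.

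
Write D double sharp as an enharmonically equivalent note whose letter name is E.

E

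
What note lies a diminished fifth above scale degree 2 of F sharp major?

D

Scale degree 2 of F# major is G#.
A diminished fifth (6 semitones) above G# lands on the letter D, giving D.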